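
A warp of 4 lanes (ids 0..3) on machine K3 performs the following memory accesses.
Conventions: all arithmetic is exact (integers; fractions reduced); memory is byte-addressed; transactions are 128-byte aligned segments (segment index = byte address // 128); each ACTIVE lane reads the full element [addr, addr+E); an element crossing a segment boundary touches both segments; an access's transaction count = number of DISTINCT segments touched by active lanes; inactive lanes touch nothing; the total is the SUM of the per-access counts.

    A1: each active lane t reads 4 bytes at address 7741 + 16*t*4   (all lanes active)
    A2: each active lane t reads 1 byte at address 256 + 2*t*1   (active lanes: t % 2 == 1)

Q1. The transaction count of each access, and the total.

A1: 3 transactions
A2: 1 transaction

Answer: 3,1; total 4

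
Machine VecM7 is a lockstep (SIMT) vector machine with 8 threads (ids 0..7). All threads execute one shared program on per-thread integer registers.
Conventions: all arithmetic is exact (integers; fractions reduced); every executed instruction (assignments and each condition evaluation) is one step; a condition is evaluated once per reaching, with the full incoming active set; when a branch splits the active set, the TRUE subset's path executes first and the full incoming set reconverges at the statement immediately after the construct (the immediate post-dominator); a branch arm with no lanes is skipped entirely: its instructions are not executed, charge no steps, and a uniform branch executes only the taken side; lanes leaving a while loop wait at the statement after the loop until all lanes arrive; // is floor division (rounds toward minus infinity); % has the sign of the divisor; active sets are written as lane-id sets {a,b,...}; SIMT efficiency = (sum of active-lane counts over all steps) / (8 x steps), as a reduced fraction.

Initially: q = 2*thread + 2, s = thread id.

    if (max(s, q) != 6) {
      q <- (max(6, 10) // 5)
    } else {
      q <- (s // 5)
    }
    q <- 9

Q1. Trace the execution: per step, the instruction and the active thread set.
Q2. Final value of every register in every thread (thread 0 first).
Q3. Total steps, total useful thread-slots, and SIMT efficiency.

step 0: eval (max(s, q) != 6)        {0,1,2,3,4,5,6,7}
step 1: q <- (max(6, 10) // 5)       {0,1,3,4,5,6,7}
step 2: q <- (s // 5)                {2}
step 3: q <- 9                       {0,1,2,3,4,5,6,7}

Answer: 4 steps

q: 9,9,9,9,9,9,9,9
s: 0,1,2,3,4,5,6,7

steps = 4; useful = 24; efficiency = 24/32 = 3/4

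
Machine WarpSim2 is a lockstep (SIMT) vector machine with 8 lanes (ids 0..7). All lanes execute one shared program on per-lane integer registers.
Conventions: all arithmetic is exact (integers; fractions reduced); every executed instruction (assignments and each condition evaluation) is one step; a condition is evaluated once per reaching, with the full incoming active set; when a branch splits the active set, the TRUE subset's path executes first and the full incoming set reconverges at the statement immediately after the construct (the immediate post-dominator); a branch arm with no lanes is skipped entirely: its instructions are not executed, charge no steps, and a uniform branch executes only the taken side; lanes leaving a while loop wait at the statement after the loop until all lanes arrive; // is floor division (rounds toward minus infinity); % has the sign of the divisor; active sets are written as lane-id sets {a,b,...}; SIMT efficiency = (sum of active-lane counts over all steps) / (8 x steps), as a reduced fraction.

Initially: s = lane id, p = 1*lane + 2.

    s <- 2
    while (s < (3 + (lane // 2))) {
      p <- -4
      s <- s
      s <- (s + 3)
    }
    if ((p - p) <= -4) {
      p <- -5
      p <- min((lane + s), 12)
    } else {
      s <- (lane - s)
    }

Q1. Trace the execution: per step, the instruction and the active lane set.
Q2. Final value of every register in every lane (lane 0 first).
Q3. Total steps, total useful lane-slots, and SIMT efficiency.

step 0: s <- 2                       {0,1,2,3,4,5,6,7}
step 1: eval (s < (3 + (lane // 2))) {0,1,2,3,4,5,6,7}
step 2: p <- -4                      {0,1,2,3,4,5,6,7}
step 3: s <- s                       {0,1,2,3,4,5,6,7}
step 4: s <- (s + 3)                 {0,1,2,3,4,5,6,7}
step 5: eval (s < (3 + (lane // 2))) {0,1,2,3,4,5,6,7}
step 6: p <- -4                      {6,7}
step 7: s <- s                       {6,7}
step 8: s <- (s + 3)                 {6,7}
step 9: eval (s < (3 + (lane // 2))) {6,7}
step 10: eval ((p - p) <= -4)         {0,1,2,3,4,5,6,7}
step 11: s <- (lane - s)              {0,1,2,3,4,5,6,7}

Answer: 12 steps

s: -5,-4,-3,-2,-1,0,-2,-1
p: -4,-4,-4,-4,-4,-4,-4,-4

steps = 12; useful = 72; efficiency = 72/96 = 3/4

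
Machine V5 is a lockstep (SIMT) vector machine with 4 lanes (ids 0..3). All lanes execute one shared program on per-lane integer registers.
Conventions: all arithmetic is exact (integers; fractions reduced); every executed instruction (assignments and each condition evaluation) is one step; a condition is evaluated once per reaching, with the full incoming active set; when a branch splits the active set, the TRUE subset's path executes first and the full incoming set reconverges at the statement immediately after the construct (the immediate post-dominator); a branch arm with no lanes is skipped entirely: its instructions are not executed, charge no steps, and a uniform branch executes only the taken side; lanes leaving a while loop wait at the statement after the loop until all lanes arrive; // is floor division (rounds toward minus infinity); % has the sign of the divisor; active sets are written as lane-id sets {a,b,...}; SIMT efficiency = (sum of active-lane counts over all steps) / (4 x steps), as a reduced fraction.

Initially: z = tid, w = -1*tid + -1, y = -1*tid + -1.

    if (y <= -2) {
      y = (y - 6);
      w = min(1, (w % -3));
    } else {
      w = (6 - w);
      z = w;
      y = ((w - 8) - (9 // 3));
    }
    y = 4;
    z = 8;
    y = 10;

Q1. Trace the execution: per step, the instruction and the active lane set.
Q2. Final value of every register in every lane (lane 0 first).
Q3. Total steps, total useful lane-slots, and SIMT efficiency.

step 0: eval (y <= -2)               {0,1,2,3}
step 1: y <- (y - 6)                 {1,2,3}
step 2: w <- min(1, (w % -3))        {1,2,3}
step 3: w <- (6 - w)                 {0}
step 4: z <- w                       {0}
step 5: y <- ((w - 8) - (9 // 3))    {0}
step 6: y <- 4                       {0,1,2,3}
step 7: z <- 8                       {0,1,2,3}
step 8: y <- 10                      {0,1,2,3}

Answer: 9 steps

z: 8,8,8,8
w: 7,-2,0,-1
y: 10,10,10,10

steps = 9; useful = 25; efficiency = 25/36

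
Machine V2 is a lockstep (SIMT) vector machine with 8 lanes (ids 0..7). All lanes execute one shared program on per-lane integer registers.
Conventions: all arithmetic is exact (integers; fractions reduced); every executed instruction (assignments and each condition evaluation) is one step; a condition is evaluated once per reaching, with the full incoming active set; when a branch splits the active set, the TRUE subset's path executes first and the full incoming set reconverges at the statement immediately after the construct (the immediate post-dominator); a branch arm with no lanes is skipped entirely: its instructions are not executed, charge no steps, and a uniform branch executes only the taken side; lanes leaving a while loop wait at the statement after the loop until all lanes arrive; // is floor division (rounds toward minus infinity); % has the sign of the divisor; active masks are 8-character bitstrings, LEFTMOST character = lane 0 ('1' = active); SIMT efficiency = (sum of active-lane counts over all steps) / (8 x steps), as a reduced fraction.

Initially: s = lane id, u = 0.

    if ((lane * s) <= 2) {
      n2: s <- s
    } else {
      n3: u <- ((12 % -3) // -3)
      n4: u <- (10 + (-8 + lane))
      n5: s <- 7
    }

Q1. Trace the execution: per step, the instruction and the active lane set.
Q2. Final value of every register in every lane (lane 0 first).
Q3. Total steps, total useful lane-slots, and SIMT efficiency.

step 0: eval ((lane * s) <= 2)       11111111
step 1: s <- s                       11000000
step 2: u <- ((12 % -3) // -3)       00111111
step 3: u <- (10 + (-8 + lane))      00111111
step 4: s <- 7                       00111111

Answer: 5 steps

s: 0,1,7,7,7,7,7,7
u: 0,0,4,5,6,7,8,9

steps = 5; useful = 28; efficiency = 28/40 = 7/10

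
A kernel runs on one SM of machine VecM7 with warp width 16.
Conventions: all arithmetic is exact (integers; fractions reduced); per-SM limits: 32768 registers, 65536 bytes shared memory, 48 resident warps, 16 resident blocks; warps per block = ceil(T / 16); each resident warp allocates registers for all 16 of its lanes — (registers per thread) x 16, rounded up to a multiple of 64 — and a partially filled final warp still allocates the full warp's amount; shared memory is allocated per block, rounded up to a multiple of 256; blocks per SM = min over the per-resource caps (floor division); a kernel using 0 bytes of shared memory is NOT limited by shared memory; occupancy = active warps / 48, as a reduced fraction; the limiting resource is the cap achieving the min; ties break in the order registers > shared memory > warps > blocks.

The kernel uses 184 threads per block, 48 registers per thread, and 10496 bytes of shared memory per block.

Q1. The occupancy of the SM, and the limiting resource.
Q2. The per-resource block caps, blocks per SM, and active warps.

Answer: occupancy 3/4, limited by registers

registers: 3 blocks
shared memory: 6 blocks
warps: 4 blocks
blocks: 16 blocks

Answer: 3 blocks, 36 active warps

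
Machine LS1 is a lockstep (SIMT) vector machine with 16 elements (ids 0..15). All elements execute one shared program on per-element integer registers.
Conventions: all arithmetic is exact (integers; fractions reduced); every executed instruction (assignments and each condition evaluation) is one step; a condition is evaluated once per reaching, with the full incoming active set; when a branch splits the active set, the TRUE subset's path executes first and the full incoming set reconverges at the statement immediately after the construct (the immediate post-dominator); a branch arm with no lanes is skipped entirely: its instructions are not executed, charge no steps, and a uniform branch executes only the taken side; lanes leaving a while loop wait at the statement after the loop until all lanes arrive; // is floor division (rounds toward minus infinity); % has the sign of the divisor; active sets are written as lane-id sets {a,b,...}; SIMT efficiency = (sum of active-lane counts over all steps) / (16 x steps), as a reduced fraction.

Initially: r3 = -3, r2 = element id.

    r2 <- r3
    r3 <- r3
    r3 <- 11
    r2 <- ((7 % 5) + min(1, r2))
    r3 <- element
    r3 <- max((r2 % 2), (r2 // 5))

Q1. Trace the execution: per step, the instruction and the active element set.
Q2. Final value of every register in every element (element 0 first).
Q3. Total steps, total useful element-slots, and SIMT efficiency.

step 0: r2 <- r3                     {0,1,2,3,4,5,6,7,8,9,10,11,12,13,14,15}
step 1: r3 <- r3                     {0,1,2,3,4,5,6,7,8,9,10,11,12,13,14,15}
step 2: r3 <- 11                     {0,1,2,3,4,5,6,7,8,9,10,11,12,13,14,15}
step 3: r2 <- ((7 % 5) + min(1, r2)) {0,1,2,3,4,5,6,7,8,9,10,11,12,13,14,15}
step 4: r3 <- element                {0,1,2,3,4,5,6,7,8,9,10,11,12,13,14,15}
step 5: r3 <- max((r2 % 2), (r2 // 5)) {0,1,2,3,4,5,6,7,8,9,10,11,12,13,14,15}

Answer: 6 steps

r3: 1,1,1,1,1,1,1,1,1,1,1,1,1,1,1,1
r2: -1,-1,-1,-1,-1,-1,-1,-1,-1,-1,-1,-1,-1,-1,-1,-1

steps = 6; useful = 96; efficiency = 96/96 = 1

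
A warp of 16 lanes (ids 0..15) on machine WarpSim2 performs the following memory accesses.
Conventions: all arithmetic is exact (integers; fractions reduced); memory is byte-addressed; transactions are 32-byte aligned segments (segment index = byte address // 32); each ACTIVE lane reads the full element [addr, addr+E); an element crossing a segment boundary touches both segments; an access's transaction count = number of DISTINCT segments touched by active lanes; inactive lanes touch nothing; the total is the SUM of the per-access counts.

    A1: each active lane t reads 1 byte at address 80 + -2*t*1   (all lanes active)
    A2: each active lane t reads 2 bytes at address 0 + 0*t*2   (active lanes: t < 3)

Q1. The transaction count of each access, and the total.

A1: 2 transactions
A2: 1 transaction

Answer: 2,1; total 3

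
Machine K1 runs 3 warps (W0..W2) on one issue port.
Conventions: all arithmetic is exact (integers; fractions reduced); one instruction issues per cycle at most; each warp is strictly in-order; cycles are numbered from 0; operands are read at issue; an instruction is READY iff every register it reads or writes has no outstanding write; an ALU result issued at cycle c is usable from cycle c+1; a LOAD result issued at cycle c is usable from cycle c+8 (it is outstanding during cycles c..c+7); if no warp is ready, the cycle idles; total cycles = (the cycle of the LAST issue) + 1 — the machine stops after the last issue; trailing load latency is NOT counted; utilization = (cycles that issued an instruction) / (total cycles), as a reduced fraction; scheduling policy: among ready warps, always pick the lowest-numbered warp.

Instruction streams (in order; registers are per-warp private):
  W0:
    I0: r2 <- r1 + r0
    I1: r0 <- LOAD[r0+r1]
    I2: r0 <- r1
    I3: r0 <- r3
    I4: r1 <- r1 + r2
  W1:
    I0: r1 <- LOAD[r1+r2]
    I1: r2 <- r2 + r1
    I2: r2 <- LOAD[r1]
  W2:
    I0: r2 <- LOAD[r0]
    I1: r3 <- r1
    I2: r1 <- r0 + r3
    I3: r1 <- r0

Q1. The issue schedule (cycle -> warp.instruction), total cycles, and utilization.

cycle 0: W0.I0
cycle 1: W0.I1
cycle 2: W1.I0
cycle 3: W2.I0
cycle 4: W2.I1
cycle 5: W2.I2
cycle 6: W2.I3
cycle 7: idle
cycle 8: idle
cycle 9: W0.I2
cycle 10: W0.I3
cycle 11: W0.I4
cycle 12: W1.I1
cycle 13: W1.I2

Answer: 14 cycles, utilization 6/7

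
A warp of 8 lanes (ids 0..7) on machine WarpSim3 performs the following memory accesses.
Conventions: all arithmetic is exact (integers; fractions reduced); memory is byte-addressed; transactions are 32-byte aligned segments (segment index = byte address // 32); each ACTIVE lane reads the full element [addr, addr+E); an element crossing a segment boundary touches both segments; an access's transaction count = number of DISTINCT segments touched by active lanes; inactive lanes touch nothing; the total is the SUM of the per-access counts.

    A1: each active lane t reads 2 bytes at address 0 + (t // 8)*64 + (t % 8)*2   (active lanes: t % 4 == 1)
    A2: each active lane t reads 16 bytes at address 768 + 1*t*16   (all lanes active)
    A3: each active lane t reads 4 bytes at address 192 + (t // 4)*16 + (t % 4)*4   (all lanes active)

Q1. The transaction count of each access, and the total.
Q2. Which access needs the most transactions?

A1: 1 transaction
A2: 4 transactions
A3: 1 transaction

Answer: 1,4,1; total 6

Answer: A2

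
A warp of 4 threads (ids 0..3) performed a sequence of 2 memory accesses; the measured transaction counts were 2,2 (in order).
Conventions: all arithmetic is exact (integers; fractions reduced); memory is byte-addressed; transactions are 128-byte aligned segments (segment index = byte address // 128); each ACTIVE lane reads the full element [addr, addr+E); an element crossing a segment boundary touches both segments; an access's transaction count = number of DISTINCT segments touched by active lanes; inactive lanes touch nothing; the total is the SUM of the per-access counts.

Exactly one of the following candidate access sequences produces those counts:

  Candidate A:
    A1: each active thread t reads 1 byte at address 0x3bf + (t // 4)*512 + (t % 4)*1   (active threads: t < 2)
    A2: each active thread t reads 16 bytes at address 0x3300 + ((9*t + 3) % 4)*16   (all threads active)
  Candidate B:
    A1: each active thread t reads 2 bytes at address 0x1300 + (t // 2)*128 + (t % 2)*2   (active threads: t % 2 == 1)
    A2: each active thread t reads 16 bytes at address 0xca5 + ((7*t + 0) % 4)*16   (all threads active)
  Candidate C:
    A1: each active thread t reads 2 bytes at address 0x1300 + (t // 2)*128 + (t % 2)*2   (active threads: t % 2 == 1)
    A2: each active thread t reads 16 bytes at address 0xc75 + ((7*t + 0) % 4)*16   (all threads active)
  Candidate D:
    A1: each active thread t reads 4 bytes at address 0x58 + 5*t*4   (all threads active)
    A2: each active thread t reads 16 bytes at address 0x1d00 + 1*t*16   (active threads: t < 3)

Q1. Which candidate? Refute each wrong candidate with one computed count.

A: A1 gives 1 transaction, not 2
B: A2 gives 1 transaction, not 2
D: A2 gives 1 transaction, not 2
C: all counts match (2,2)

Answer: C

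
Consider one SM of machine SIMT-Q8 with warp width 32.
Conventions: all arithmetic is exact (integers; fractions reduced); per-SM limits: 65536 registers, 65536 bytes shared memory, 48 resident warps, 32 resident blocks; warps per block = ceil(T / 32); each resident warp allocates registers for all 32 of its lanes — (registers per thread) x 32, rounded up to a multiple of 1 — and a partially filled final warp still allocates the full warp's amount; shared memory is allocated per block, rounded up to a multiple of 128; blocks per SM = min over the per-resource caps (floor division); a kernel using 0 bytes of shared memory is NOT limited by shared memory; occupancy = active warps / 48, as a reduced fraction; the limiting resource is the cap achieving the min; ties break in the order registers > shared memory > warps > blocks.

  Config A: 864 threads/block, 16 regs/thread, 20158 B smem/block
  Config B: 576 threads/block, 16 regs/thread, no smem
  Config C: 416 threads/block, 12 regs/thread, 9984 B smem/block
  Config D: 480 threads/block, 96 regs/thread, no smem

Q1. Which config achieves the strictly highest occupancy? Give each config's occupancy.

occupancies: A 9/16, B 3/4, C 13/16, D 5/16

Answer: C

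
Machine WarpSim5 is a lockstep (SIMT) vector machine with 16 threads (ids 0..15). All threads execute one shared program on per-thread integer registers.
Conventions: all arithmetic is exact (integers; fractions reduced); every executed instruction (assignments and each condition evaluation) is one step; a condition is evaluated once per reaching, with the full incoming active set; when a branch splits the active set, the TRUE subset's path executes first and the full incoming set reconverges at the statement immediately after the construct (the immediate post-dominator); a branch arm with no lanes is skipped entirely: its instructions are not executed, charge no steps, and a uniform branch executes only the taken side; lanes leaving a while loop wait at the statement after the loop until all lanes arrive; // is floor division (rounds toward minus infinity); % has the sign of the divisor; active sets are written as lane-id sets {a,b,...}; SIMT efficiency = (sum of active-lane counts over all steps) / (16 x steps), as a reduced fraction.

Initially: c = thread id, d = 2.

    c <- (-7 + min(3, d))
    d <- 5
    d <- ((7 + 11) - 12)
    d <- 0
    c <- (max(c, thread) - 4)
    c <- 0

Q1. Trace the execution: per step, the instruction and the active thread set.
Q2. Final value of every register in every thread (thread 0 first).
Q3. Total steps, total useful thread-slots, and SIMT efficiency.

step 0: c <- (-7 + min(3, d))        {0,1,2,3,4,5,6,7,8,9,10,11,12,13,14,15}
step 1: d <- 5                       {0,1,2,3,4,5,6,7,8,9,10,11,12,13,14,15}
step 2: d <- ((7 + 11) - 12)         {0,1,2,3,4,5,6,7,8,9,10,11,12,13,14,15}
step 3: d <- 0                       {0,1,2,3,4,5,6,7,8,9,10,11,12,13,14,15}
step 4: c <- (max(c, thread) - 4)    {0,1,2,3,4,5,6,7,8,9,10,11,12,13,14,15}
step 5: c <- 0                       {0,1,2,3,4,5,6,7,8,9,10,11,12,13,14,15}

Answer: 6 steps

c: 0,0,0,0,0,0,0,0,0,0,0,0,0,0,0,0
d: 0,0,0,0,0,0,0,0,0,0,0,0,0,0,0,0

steps = 6; useful = 96; efficiency = 96/96 = 1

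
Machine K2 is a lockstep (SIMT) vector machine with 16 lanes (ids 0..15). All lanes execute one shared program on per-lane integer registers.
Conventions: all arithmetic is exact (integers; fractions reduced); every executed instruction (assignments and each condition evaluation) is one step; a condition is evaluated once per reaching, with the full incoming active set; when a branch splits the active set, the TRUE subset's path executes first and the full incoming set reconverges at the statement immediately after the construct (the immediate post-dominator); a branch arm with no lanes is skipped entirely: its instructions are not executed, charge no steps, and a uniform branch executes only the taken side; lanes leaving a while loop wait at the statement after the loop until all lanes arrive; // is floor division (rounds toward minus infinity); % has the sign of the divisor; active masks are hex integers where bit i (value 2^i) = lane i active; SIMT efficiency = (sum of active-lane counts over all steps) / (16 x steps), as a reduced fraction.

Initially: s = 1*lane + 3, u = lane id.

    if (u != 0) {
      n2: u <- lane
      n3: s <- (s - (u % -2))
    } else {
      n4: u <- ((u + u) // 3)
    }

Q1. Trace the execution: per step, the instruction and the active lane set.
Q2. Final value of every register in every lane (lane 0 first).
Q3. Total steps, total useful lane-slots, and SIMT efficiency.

step 0: eval (u != 0)                0xffff
step 1: u <- lane                    0xfffe
step 2: s <- (s - (u % -2))          0xfffe
step 3: u <- ((u + u) // 3)          0x0001

Answer: 4 steps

s: 3,5,5,7,7,9,9,11,11,13,13,15,15,17,17,19
u: 0,1,2,3,4,5,6,7,8,9,10,11,12,13,14,15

steps = 4; useful = 47; efficiency = 47/64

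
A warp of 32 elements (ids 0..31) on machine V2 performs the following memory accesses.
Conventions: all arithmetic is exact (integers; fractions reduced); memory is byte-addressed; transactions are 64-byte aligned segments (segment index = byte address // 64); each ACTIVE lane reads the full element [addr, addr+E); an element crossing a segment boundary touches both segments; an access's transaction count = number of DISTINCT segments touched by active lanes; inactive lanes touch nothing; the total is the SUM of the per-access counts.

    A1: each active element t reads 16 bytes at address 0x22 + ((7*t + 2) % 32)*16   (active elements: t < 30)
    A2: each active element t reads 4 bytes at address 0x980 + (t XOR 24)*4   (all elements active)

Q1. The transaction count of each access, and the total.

A1: 9 transactions
A2: 2 transactions

Answer: 9,2; total 11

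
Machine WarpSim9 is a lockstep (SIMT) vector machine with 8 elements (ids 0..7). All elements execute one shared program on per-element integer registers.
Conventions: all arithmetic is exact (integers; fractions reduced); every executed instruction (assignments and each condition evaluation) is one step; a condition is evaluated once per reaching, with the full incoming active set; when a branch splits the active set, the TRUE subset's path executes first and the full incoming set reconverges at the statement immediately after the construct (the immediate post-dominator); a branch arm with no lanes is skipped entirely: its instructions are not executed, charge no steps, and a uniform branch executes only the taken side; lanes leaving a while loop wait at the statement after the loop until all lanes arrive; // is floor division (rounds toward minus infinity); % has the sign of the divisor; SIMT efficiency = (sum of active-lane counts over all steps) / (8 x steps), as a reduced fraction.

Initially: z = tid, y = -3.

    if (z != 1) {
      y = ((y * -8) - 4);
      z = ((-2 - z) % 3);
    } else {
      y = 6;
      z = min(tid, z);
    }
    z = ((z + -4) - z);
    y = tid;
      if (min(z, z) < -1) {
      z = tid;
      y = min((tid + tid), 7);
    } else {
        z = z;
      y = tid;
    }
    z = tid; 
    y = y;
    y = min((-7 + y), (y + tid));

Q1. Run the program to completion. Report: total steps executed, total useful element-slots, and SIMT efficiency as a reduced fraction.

Answer: 13 steps, 88 useful, 11/13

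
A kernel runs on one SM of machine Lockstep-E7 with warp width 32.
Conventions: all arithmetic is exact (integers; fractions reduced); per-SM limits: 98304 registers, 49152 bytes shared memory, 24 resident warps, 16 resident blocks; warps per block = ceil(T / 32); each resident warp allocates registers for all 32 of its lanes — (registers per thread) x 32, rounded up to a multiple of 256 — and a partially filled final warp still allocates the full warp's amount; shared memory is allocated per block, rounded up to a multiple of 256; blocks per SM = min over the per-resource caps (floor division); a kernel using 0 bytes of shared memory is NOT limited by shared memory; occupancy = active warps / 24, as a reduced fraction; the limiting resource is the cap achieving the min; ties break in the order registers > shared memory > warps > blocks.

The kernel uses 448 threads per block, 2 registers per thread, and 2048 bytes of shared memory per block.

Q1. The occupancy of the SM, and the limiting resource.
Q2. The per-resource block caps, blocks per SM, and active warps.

Answer: occupancy 7/12, limited by warps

registers: 27 blocks
shared memory: 24 blocks
warps: 1 block
blocks: 16 blocks

Answer: 1 block, 14 active warps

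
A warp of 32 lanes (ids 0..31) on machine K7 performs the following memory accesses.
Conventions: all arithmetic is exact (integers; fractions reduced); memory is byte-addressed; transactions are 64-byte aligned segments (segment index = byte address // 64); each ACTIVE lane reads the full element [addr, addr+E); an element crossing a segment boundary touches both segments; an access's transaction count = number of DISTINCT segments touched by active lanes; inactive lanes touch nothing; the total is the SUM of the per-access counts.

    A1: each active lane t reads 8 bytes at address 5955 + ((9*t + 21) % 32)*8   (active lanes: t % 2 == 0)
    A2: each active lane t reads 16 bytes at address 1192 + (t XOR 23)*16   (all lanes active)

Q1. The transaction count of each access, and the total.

A1: 5 transactions
A2: 9 transactions

Answer: 5,9; total 14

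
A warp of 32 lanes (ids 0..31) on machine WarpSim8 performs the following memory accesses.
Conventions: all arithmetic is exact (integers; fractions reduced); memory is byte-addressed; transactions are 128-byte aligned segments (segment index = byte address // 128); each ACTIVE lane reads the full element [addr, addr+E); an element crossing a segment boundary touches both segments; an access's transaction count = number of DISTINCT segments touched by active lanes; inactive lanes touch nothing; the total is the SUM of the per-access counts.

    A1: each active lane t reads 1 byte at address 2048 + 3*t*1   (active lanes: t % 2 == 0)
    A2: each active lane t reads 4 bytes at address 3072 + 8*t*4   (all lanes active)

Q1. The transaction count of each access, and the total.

A1: 1 transaction
A2: 8 transactions

Answer: 1,8; total 9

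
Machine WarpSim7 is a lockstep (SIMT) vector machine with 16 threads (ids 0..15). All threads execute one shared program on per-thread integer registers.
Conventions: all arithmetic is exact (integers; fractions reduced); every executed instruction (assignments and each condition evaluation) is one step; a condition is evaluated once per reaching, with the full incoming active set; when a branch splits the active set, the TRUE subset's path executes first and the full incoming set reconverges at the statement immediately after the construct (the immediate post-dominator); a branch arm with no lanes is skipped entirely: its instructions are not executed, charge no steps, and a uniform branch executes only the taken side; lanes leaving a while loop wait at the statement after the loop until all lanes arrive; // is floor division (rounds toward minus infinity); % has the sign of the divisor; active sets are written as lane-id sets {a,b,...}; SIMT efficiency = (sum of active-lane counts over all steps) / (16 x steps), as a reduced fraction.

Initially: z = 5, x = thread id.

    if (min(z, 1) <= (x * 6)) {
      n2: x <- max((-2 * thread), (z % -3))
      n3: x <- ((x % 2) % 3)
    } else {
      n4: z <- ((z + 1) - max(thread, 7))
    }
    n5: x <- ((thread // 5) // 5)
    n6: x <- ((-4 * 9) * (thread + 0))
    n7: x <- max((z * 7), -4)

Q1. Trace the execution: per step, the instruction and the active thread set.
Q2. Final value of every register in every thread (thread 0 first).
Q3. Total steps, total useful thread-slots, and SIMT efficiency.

step 0: eval (min(z, 1) <= (x * 6))  {0,1,2,3,4,5,6,7,8,9,10,11,12,13,14,15}
step 1: x <- max((-2 * thread), (z % -3)) {1,2,3,4,5,6,7,8,9,10,11,12,13,14,15}
step 2: x <- ((x % 2) % 3)           {1,2,3,4,5,6,7,8,9,10,11,12,13,14,15}
step 3: z <- ((z + 1) - max(thread, 7)) {0}
step 4: x <- ((thread // 5) // 5)    {0,1,2,3,4,5,6,7,8,9,10,11,12,13,14,15}
step 5: x <- ((-4 * 9) * (thread + 0)) {0,1,2,3,4,5,6,7,8,9,10,11,12,13,14,15}
step 6: x <- max((z * 7), -4)        {0,1,2,3,4,5,6,7,8,9,10,11,12,13,14,15}

Answer: 7 steps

z: -1,5,5,5,5,5,5,5,5,5,5,5,5,5,5,5
x: -4,35,35,35,35,35,35,35,35,35,35,35,35,35,35,35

steps = 7; useful = 95; efficiency = 95/112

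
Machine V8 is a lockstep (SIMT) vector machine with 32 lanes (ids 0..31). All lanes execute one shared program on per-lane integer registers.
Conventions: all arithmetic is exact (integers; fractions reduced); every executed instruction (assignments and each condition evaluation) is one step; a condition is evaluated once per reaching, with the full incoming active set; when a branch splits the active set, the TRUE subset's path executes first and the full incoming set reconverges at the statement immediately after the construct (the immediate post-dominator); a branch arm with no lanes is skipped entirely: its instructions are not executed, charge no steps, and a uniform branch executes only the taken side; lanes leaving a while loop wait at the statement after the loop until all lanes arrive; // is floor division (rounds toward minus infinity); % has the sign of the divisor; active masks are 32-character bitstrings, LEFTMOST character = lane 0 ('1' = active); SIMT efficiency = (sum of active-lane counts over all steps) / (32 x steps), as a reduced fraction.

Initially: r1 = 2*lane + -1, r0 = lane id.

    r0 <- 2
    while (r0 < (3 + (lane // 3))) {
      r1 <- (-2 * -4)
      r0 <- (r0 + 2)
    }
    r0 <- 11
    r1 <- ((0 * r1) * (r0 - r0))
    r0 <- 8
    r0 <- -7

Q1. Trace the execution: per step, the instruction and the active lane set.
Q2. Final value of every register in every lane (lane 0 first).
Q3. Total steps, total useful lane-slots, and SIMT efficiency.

step 0: r0 <- 2                      11111111111111111111111111111111
step 1: eval (r0 < (3 + (lane // 3))) 11111111111111111111111111111111
step 2: r1 <- (-2 * -4)              11111111111111111111111111111111
step 3: r0 <- (r0 + 2)               11111111111111111111111111111111
step 4: eval (r0 < (3 + (lane // 3))) 11111111111111111111111111111111
step 5: r1 <- (-2 * -4)              00000011111111111111111111111111
step 6: r0 <- (r0 + 2)               00000011111111111111111111111111
step 7: eval (r0 < (3 + (lane // 3))) 00000011111111111111111111111111
step 8: r1 <- (-2 * -4)              00000000000011111111111111111111
step 9: r0 <- (r0 + 2)               00000000000011111111111111111111
step 10: eval (r0 < (3 + (lane // 3))) 00000000000011111111111111111111
step 11: r1 <- (-2 * -4)              00000000000000000011111111111111
step 12: r0 <- (r0 + 2)               00000000000000000011111111111111
step 13: eval (r0 < (3 + (lane // 3))) 00000000000000000011111111111111
step 14: r1 <- (-2 * -4)              00000000000000000000000011111111
step 15: r0 <- (r0 + 2)               00000000000000000000000011111111
step 16: eval (r0 < (3 + (lane // 3))) 00000000000000000000000011111111
step 17: r1 <- (-2 * -4)              00000000000000000000000000000011
step 18: r0 <- (r0 + 2)               00000000000000000000000000000011
step 19: eval (r0 < (3 + (lane // 3))) 00000000000000000000000000000011
step 20: r0 <- 11                     11111111111111111111111111111111
step 21: r1 <- ((0 * r1) * (r0 - r0)) 11111111111111111111111111111111
step 22: r0 <- 8                      11111111111111111111111111111111
step 23: r0 <- -7                     11111111111111111111111111111111

Answer: 24 steps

r1: 0,0,0,0,0,0,0,0,0,0,0,0,0,0,0,0,0,0,0,0,0,0,0,0,0,0,0,0,0,0,0,0
r0: -7,-7,-7,-7,-7,-7,-7,-7,-7,-7,-7,-7,-7,-7,-7,-7,-7,-7,-7,-7,-7,-7,-7,-7,-7,-7,-7,-7,-7,-7,-7,-7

steps = 24; useful = 498; efficiency = 498/768 = 83/128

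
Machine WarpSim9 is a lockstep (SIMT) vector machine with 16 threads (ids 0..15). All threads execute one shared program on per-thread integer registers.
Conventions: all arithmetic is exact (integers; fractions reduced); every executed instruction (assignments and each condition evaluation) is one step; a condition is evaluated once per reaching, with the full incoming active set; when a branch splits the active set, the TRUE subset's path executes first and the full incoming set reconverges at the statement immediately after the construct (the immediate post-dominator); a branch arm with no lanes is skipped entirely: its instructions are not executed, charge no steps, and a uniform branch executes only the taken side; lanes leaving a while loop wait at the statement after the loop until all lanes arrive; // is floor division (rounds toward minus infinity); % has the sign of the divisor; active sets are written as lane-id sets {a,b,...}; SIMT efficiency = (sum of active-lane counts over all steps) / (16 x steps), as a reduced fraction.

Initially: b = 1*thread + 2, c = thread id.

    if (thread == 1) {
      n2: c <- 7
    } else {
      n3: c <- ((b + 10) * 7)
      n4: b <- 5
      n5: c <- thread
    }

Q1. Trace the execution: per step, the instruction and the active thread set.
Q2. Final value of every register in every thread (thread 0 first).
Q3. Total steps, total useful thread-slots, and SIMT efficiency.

step 0: eval (thread == 1)           {0,1,2,3,4,5,6,7,8,9,10,11,12,13,14,15}
step 1: c <- 7                       {1}
step 2: c <- ((b + 10) * 7)          {0,2,3,4,5,6,7,8,9,10,11,12,13,14,15}
step 3: b <- 5                       {0,2,3,4,5,6,7,8,9,10,11,12,13,14,15}
step 4: c <- thread                  {0,2,3,4,5,6,7,8,9,10,11,12,13,14,15}

Answer: 5 steps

b: 5,3,5,5,5,5,5,5,5,5,5,5,5,5,5,5
c: 0,7,2,3,4,5,6,7,8,9,10,11,12,13,14,15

steps = 5; useful = 62; efficiency = 62/80 = 31/40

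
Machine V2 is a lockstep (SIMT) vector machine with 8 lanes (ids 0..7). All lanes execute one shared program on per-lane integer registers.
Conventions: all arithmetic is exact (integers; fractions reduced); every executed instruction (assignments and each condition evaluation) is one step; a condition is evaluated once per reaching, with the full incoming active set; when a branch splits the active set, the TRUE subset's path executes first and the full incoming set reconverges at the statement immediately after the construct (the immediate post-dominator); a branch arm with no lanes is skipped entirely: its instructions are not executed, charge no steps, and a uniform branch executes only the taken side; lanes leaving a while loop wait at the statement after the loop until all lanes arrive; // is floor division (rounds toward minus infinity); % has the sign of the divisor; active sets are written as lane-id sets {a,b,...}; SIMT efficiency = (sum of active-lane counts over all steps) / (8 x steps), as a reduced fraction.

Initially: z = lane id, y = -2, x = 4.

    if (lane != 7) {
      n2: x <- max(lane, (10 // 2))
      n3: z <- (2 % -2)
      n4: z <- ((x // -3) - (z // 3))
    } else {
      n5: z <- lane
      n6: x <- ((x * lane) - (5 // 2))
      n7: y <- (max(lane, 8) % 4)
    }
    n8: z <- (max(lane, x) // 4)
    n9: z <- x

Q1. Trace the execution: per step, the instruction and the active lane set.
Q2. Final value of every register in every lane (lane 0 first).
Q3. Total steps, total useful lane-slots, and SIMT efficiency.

step 0: eval (lane != 7)             {0,1,2,3,4,5,6,7}
step 1: x <- max(lane, (10 // 2))    {0,1,2,3,4,5,6}
step 2: z <- (2 % -2)                {0,1,2,3,4,5,6}
step 3: z <- ((x // -3) - (z // 3))  {0,1,2,3,4,5,6}
step 4: z <- lane                    {7}
step 5: x <- ((x * lane) - (5 // 2)) {7}
step 6: y <- (max(lane, 8) % 4)      {7}
step 7: z <- (max(lane, x) // 4)     {0,1,2,3,4,5,6,7}
step 8: z <- x                       {0,1,2,3,4,5,6,7}

Answer: 9 steps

z: 5,5,5,5,5,5,6,26
y: -2,-2,-2,-2,-2,-2,-2,0
x: 5,5,5,5,5,5,6,26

steps = 9; useful = 48; efficiency = 48/72 = 2/3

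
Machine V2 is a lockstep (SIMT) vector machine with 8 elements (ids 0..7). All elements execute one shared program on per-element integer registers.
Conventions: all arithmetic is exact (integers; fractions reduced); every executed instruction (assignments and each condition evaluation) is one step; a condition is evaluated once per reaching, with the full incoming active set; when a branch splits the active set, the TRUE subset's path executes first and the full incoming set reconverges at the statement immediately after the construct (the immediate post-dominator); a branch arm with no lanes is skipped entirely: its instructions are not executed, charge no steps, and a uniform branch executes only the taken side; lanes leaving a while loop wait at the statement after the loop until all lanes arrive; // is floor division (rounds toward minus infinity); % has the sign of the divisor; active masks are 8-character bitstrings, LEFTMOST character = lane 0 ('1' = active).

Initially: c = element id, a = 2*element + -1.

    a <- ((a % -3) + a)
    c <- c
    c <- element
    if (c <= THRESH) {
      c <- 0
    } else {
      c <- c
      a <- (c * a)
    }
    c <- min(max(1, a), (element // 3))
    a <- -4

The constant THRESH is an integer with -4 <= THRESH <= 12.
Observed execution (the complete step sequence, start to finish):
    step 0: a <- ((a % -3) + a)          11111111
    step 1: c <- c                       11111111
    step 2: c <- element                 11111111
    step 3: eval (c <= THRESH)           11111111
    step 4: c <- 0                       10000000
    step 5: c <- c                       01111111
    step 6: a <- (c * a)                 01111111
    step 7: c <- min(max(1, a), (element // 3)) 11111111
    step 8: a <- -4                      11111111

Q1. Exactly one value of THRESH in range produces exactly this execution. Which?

Answer: THRESH = 0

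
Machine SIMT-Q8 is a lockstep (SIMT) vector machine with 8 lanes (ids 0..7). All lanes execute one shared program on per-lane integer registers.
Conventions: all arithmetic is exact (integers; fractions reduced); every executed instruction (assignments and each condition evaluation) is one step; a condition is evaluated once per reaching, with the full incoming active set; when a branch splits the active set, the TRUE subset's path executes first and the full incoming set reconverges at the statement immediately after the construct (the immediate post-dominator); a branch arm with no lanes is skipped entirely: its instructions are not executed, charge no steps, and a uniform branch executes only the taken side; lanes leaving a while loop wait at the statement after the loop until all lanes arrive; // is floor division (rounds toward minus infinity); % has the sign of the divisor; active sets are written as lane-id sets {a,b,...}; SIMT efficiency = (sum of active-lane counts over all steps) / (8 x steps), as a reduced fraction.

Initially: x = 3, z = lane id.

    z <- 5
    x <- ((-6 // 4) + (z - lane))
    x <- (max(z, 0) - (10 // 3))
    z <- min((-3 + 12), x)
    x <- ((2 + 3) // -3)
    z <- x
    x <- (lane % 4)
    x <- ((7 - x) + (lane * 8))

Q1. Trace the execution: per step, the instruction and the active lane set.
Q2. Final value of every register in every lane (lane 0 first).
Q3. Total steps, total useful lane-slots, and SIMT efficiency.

step 0: z <- 5                       {0,1,2,3,4,5,6,7}
step 1: x <- ((-6 // 4) + (z - lane)) {0,1,2,3,4,5,6,7}
step 2: x <- (max(z, 0) - (10 // 3)) {0,1,2,3,4,5,6,7}
step 3: z <- min((-3 + 12), x)       {0,1,2,3,4,5,6,7}
step 4: x <- ((2 + 3) // -3)         {0,1,2,3,4,5,6,7}
step 5: z <- x                       {0,1,2,3,4,5,6,7}
step 6: x <- (lane % 4)              {0,1,2,3,4,5,6,7}
step 7: x <- ((7 - x) + (lane * 8))  {0,1,2,3,4,5,6,7}

Answer: 8 steps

x: 7,14,21,28,39,46,53,60
z: -2,-2,-2,-2,-2,-2,-2,-2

steps = 8; useful = 64; efficiency = 64/64 = 1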